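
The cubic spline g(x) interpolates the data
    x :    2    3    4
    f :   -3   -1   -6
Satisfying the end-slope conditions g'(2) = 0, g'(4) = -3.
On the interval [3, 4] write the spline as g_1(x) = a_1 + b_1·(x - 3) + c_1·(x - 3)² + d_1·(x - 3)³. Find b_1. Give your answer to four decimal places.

Write σ_i for g''(x_i). With h_i = 1, 1 and divided differences Δ_i = 2, -5, the continuity of g' gives the tridiagonal system
  1·σ_0 + 4·σ_1 + 1·σ_2 = 6(Δ_1 - Δ_0) = -42
Clamped end conditions give two more equations: 2h_0·σ_0 + h_0·σ_1 = 6(Δ_0 - g'(2)) = 12 and h_1·σ_1 + 2h_1·σ_2 = 6(g'(4) - Δ_1) = 12.
Forward elimination and back-substitution give σ_0 = 15, σ_1 = -18, σ_2 = 15.
On [3, 4], with g_1(x) = a_1 + b_1·(x - 3) + c_1·(x - 3)² + d_1·(x - 3)³: c_1 = σ_1/2 = -9, d_1 = (σ_2 - σ_1)/(6h_1) = 11/2, b_1 = Δ_1 - h_1(2σ_1 + σ_2)/6 = -3/2.

-1.5000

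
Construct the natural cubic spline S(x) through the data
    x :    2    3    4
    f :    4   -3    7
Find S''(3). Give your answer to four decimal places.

25.5000

Write M_i for S''(x_i). With h_i = 1, 1 and divided differences Δ_i = -7, 10, the continuity of S' gives the tridiagonal system
  1·M_0 + 4·M_1 + 1·M_2 = 6(Δ_1 - Δ_0) = 102
Natural end conditions: M_0 = M_2 = 0.
Solving the tridiagonal system: M_0 = 0, M_1 = 51/2, M_2 = 0.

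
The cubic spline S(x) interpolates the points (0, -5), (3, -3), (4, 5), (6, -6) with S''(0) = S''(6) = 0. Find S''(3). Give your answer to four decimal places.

With M_i denoting the second derivative at x_i, h_i = 3, 1, 2, and Δ_i = (y_(i+1) − y_i)/h_i = 2/3, 8, -11/2:
  3·M_0 + 8·M_1 + 1·M_2 = 6(Δ_1 - Δ_0) = 44
  1·M_1 + 6·M_2 + 2·M_3 = 6(Δ_2 - Δ_1) = -81
Natural end conditions: M_0 = M_3 = 0.
Hence M_0 = 0, M_1 = 345/47, M_2 = -692/47, M_3 = 0.

7.3404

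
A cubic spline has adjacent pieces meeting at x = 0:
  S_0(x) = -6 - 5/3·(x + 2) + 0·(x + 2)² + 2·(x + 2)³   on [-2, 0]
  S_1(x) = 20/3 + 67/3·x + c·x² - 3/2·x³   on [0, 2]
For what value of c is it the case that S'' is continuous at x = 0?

12

S_0''(x) = 0 + 12·(x + 2), so S_0''(0) = 24. On the right, S_1''(0) = 2c, so c = 12.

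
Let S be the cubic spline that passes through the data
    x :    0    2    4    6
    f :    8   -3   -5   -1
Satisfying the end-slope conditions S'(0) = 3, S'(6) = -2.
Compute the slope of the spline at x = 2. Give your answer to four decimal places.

Write M_i for S''(x_i). With h_i = 2, 2, 2 and divided differences Δ_i = -11/2, -1, 2, the continuity of S' gives the tridiagonal system
  2·M_0 + 8·M_1 + 2·M_2 = 6(Δ_1 - Δ_0) = 27
  2·M_1 + 8·M_2 + 2·M_3 = 6(Δ_2 - Δ_1) = 18
Clamped end conditions give two more equations: 2h_0·M_0 + h_0·M_1 = 6(Δ_0 - S'(0)) = -51 and h_2·M_2 + 2h_2·M_3 = 6(S'(6) - Δ_2) = -24.
Solving the tridiagonal system: M_0 = -97/6, M_1 = 41/6, M_2 = 7/3, M_3 = -43/6.
On [2, 4], S'(x) = b_1 + 2c_1·(x - 2) + 3d_1·(x - 2)² with b_1 = Δ_1 - h_1(2M_1 + M_2)/6 = -19/3, c_1 = M_1/2 = 41/12, d_1 = (M_2 - M_1)/(6h_1) = -3/8. So S'(2) = -19/3.

-6.3333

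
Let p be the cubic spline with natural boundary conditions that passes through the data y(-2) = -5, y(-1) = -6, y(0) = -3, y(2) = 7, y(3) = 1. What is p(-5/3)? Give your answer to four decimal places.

With M_i denoting the second derivative at x_i, h_i = 1, 1, 2, 1, and Δ_i = (y_(i+1) − y_i)/h_i = -1, 3, 5, -6:
  1·M_0 + 4·M_1 + 1·M_2 = 6(Δ_1 - Δ_0) = 24
  1·M_1 + 6·M_2 + 2·M_3 = 6(Δ_2 - Δ_1) = 12
  2·M_2 + 6·M_3 + 1·M_4 = 6(Δ_3 - Δ_2) = -66
Natural end conditions: M_0 = M_4 = 0.
Solving the tridiagonal system: M_0 = 0, M_1 = 282/61, M_2 = 336/61, M_3 = -783/61, M_4 = 0.
On [-2, -1], p(x) = -5 - 108/61·(x + 2) + 0·(x + 2)² + 47/61·(x + 2)³.
With (x + 2) = 1/3: p(-5/3) = -9160/1647.

-5.5616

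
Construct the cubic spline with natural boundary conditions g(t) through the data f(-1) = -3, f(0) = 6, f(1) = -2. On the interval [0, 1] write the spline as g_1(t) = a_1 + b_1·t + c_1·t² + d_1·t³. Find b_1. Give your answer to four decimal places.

0.5000

Write M_i for g''(x_i). With h_i = 1, 1 and divided differences Δ_i = 9, -8, the continuity of g' gives the tridiagonal system
  1·M_0 + 4·M_1 + 1·M_2 = 6(Δ_1 - Δ_0) = -102
Natural end conditions: M_0 = M_2 = 0.
Hence M_0 = 0, M_1 = -51/2, M_2 = 0.
On [0, 1], with g_1(t) = a_1 + b_1·t + c_1·t² + d_1·t³: c_1 = M_1/2 = -51/4, d_1 = (M_2 - M_1)/(6h_1) = 17/4, b_1 = Δ_1 - h_1(2M_1 + M_2)/6 = 1/2.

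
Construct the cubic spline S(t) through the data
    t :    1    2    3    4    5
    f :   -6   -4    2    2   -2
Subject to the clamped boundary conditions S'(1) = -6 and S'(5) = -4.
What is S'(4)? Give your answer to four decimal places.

-2.8929

With M_i denoting the second derivative at x_i, h_i = 1, 1, 1, 1, and Δ_i = (y_(i+1) − y_i)/h_i = 2, 6, 0, -4:
  1·M_0 + 4·M_1 + 1·M_2 = 6(Δ_1 - Δ_0) = 24
  1·M_1 + 4·M_2 + 1·M_3 = 6(Δ_2 - Δ_1) = -36
  1·M_2 + 4·M_3 + 1·M_4 = 6(Δ_3 - Δ_2) = -24
Clamped end conditions give two more equations: 2h_0·M_0 + h_0·M_1 = 6(Δ_0 - S'(1)) = 48 and h_3·M_3 + 2h_3·M_4 = 6(S'(5) - Δ_3) = 0.
Hence M_0 = 319/14, M_1 = 17/7, M_2 = -17/2, M_3 = -31/7, M_4 = 31/14.
On [4, 5], S'(t) = b_3 + 2c_3·(t - 4) + 3d_3·(t - 4)² with b_3 = Δ_3 - h_3(2M_3 + M_4)/6 = -81/28, c_3 = M_3/2 = -31/14, d_3 = (M_4 - M_3)/(6h_3) = 31/28. So S'(4) = -81/28.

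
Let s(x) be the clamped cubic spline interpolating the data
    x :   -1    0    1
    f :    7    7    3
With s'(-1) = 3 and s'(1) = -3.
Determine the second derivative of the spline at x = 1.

6

Let M_i = s''(x_i). Step sizes h_i = 1, 1; slopes of the chords Δ_i = (y_(i+1) - y_i)/h_i = 0, -4.
  1·M_0 + 4·M_1 + 1·M_2 = 6(Δ_1 - Δ_0) = -24
Clamped end conditions give two more equations: 2h_0·M_0 + h_0·M_1 = 6(Δ_0 - s'(-1)) = -18 and h_1·M_1 + 2h_1·M_2 = 6(s'(1) - Δ_1) = 6.
Hence M_0 = -6, M_1 = -6, M_2 = 6.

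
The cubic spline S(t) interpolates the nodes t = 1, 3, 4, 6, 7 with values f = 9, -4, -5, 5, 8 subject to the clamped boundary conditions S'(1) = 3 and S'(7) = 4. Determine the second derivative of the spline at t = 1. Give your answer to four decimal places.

-19.8253

Write m_i for S''(x_i). With h_i = 2, 1, 2, 1 and divided differences Δ_i = -13/2, -1, 5, 3, the continuity of S' gives the tridiagonal system
  2·m_0 + 6·m_1 + 1·m_2 = 6(Δ_1 - Δ_0) = 33
  1·m_1 + 6·m_2 + 2·m_3 = 6(Δ_2 - Δ_1) = 36
  2·m_2 + 6·m_3 + 1·m_4 = 6(Δ_3 - Δ_2) = -12
Clamped end conditions give two more equations: 2h_0·m_0 + h_0·m_1 = 6(Δ_0 - S'(1)) = -57 and h_3·m_3 + 2h_3·m_4 = 6(S'(7) - Δ_3) = 6.
Solving the tridiagonal system: m_0 = -7375/372, m_1 = 1037/93, m_2 = 1069/186, m_3 = -448/93, m_4 = 503/93.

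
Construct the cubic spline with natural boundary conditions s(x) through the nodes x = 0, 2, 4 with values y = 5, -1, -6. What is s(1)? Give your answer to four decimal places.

Let m_i = s''(x_i). Step sizes h_i = 2, 2; slopes of the chords Δ_i = (y_(i+1) - y_i)/h_i = -3, -5/2.
  2·m_0 + 8·m_1 + 2·m_2 = 6(Δ_1 - Δ_0) = 3
Natural end conditions: m_0 = m_2 = 0.
Solving the tridiagonal system: m_0 = 0, m_1 = 3/8, m_2 = 0.
On [0, 2], s(x) = 5 - 25/8·x + 0·x² + 1/32·x³.
With x = 1: s(1) = 61/32.

1.9063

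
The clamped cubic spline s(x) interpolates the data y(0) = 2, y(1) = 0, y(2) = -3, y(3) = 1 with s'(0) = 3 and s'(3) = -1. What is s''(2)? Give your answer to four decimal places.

Write σ_i for s''(x_i). With h_i = 1, 1, 1 and divided differences Δ_i = -2, -3, 4, the continuity of s' gives the tridiagonal system
  1·σ_0 + 4·σ_1 + 1·σ_2 = 6(Δ_1 - Δ_0) = -6
  1·σ_1 + 4·σ_2 + 1·σ_3 = 6(Δ_2 - Δ_1) = 42
Clamped end conditions give two more equations: 2h_0·σ_0 + h_0·σ_1 = 6(Δ_0 - s'(0)) = -30 and h_2·σ_2 + 2h_2·σ_3 = 6(s'(3) - Δ_2) = -30.
Solving the tridiagonal system: σ_0 = -208/15, σ_1 = -34/15, σ_2 = 254/15, σ_3 = -352/15.

16.9333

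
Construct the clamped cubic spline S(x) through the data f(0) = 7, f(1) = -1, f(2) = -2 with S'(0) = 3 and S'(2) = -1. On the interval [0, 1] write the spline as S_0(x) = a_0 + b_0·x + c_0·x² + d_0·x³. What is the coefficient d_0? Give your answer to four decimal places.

Let M_i = S''(x_i). Step sizes h_i = 1, 1; slopes of the chords Δ_i = (y_(i+1) - y_i)/h_i = -8, -1.
  1·M_0 + 4·M_1 + 1·M_2 = 6(Δ_1 - Δ_0) = 42
Clamped end conditions give two more equations: 2h_0·M_0 + h_0·M_1 = 6(Δ_0 - S'(0)) = -66 and h_1·M_1 + 2h_1·M_2 = 6(S'(2) - Δ_1) = 0.
Hence M_0 = -91/2, M_1 = 25, M_2 = -25/2.
On [0, 1], with S_0(x) = a_0 + b_0·x + c_0·x² + d_0·x³: c_0 = M_0/2 = -91/4, d_0 = (M_1 - M_0)/(6h_0) = 47/4, b_0 = Δ_0 - h_0(2M_0 + M_1)/6 = 3.

11.7500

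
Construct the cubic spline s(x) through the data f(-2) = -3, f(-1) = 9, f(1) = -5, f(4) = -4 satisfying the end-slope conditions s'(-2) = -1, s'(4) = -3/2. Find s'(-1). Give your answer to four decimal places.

10.3158

With M_i denoting the second derivative at x_i, h_i = 1, 2, 3, and Δ_i = (y_(i+1) − y_i)/h_i = 12, -7, 1/3:
  1·M_0 + 6·M_1 + 2·M_2 = 6(Δ_1 - Δ_0) = -114
  2·M_1 + 10·M_2 + 3·M_3 = 6(Δ_2 - Δ_1) = 44
Clamped end conditions give two more equations: 2h_0·M_0 + h_0·M_1 = 6(Δ_0 - s'(-2)) = 78 and h_2·M_2 + 2h_2·M_3 = 6(s'(4) - Δ_2) = -11.
Solving the tridiagonal system: M_0 = 1052/19, M_1 = -622/19, M_2 = 257/19, M_3 = -490/57.
On [-1, 1], s'(x) = b_1 + 2c_1·(x + 1) + 3d_1·(x + 1)² with b_1 = Δ_1 - h_1(2M_1 + M_2)/6 = 196/19, c_1 = M_1/2 = -311/19, d_1 = (M_2 - M_1)/(6h_1) = 293/76. So s'(-1) = 196/19.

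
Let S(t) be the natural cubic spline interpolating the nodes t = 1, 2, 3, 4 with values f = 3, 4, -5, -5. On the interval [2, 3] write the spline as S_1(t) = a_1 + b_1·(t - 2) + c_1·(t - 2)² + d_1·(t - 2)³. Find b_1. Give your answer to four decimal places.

-5.5333

Let σ_i = S''(x_i). Step sizes h_i = 1, 1, 1; slopes of the chords Δ_i = (y_(i+1) - y_i)/h_i = 1, -9, 0.
  1·σ_0 + 4·σ_1 + 1·σ_2 = 6(Δ_1 - Δ_0) = -60
  1·σ_1 + 4·σ_2 + 1·σ_3 = 6(Δ_2 - Δ_1) = 54
Natural end conditions: σ_0 = σ_3 = 0.
Solving the tridiagonal system: σ_0 = 0, σ_1 = -98/5, σ_2 = 92/5, σ_3 = 0.
On [2, 3], with S_1(t) = a_1 + b_1·(t - 2) + c_1·(t - 2)² + d_1·(t - 2)³: c_1 = σ_1/2 = -49/5, d_1 = (σ_2 - σ_1)/(6h_1) = 19/3, b_1 = Δ_1 - h_1(2σ_1 + σ_2)/6 = -83/15.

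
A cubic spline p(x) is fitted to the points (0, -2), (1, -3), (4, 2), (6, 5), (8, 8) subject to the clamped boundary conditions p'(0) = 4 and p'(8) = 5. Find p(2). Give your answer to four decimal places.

Put M_i = p'' at the i-th knot. Here h = (1, 3, 2, 2) and Δ = (-1, 5/3, 3/2, 3/2), so the interior equations h_(i-1)·M_(i-1) + 2(h_(i-1)+h_i)·M_i + h_i·M_(i+1) = 6(Δ_i − Δ_(i-1)) read
  1·M_0 + 8·M_1 + 3·M_2 = 6(Δ_1 - Δ_0) = 16
  3·M_1 + 10·M_2 + 2·M_3 = 6(Δ_2 - Δ_1) = -1
  2·M_2 + 8·M_3 + 2·M_4 = 6(Δ_3 - Δ_2) = 0
Clamped end conditions give two more equations: 2h_0·M_0 + h_0·M_1 = 6(Δ_0 - p'(0)) = -30 and h_3·M_3 + 2h_3·M_4 = 6(p'(8) - Δ_3) = 21.
Forward elimination and back-substitution give M_0 = -1247/72, M_1 = 167/36, M_2 = -91/72, M_3 = -41/36, M_4 = 419/72.
On [1, 4], p(x) = -3 - 337/144·(x - 1) + 167/72·(x - 1)² - 425/1296·(x - 1)³.
With (x - 1) = 1: p(2) = -1085/324.

-3.3488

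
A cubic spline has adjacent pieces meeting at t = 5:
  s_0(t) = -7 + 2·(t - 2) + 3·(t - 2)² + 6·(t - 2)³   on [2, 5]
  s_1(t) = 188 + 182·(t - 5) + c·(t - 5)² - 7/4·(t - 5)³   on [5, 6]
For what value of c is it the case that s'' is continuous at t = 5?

57

s_0''(t) = 6 + 36·(t - 2), so s_0''(5) = 114. On the right, s_1''(5) = 2c, so c = 57.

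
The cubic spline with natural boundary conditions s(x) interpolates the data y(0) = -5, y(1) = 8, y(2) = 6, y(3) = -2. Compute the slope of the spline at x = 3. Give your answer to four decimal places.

-8.6000

Put m_i = s'' at the i-th knot. Here h = (1, 1, 1) and Δ = (13, -2, -8), so the interior equations h_(i-1)·m_(i-1) + 2(h_(i-1)+h_i)·m_i + h_i·m_(i+1) = 6(Δ_i − Δ_(i-1)) read
  1·m_0 + 4·m_1 + 1·m_2 = 6(Δ_1 - Δ_0) = -90
  1·m_1 + 4·m_2 + 1·m_3 = 6(Δ_2 - Δ_1) = -36
Natural end conditions: m_0 = m_3 = 0.
Solving: m_0 = 0, m_1 = -108/5, m_2 = -18/5, m_3 = 0.
On [2, 3], s'(x) = b_2 + 2c_2·(x - 2) + 3d_2·(x - 2)² with b_2 = Δ_2 - h_2(2m_2 + m_3)/6 = -34/5, c_2 = m_2/2 = -9/5, d_2 = (m_3 - m_2)/(6h_2) = 3/5. So s'(3) = -43/5.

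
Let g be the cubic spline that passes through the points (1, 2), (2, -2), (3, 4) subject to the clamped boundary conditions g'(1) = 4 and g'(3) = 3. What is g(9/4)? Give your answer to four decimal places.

-1.2383

With σ_i denoting the second derivative at x_i, h_i = 1, 1, and Δ_i = (y_(i+1) − y_i)/h_i = -4, 6:
  1·σ_0 + 4·σ_1 + 1·σ_2 = 6(Δ_1 - Δ_0) = 60
Clamped end conditions give two more equations: 2h_0·σ_0 + h_0·σ_1 = 6(Δ_0 - g'(1)) = -48 and h_1·σ_1 + 2h_1·σ_2 = 6(g'(3) - Δ_1) = -18.
Solving the tridiagonal system: σ_0 = -79/2, σ_1 = 31, σ_2 = -49/2.
On [2, 3], g(x) = -2 - 1/4·(x - 2) + 31/2·(x - 2)² - 37/4·(x - 2)³.
With (x - 2) = 1/4: g(9/4) = -317/256.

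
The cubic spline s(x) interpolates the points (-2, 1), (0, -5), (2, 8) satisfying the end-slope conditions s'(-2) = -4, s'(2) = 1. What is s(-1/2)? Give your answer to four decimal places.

Write M_i for s''(x_i). With h_i = 2, 2 and divided differences Δ_i = -3, 13/2, the continuity of s' gives the tridiagonal system
  2·M_0 + 8·M_1 + 2·M_2 = 6(Δ_1 - Δ_0) = 57
Clamped end conditions give two more equations: 2h_0·M_0 + h_0·M_1 = 6(Δ_0 - s'(-2)) = 6 and h_1·M_1 + 2h_1·M_2 = 6(s'(2) - Δ_1) = -33.
Solving the tridiagonal system: M_0 = -35/8, M_1 = 47/4, M_2 = -113/8.
On [-2, 0], s(x) = 1 - 4·(x + 2) - 35/16·(x + 2)² + 43/32·(x + 2)³.
With (x + 2) = 3/2: s(-1/2) = -1379/256.

-5.3867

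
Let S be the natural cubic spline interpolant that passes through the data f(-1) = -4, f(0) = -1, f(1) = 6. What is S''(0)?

Let σ_i = S''(x_i). Step sizes h_i = 1, 1; slopes of the chords Δ_i = (y_(i+1) - y_i)/h_i = 3, 7.
  1·σ_0 + 4·σ_1 + 1·σ_2 = 6(Δ_1 - Δ_0) = 24
Natural end conditions: σ_0 = σ_2 = 0.
Hence σ_0 = 0, σ_1 = 6, σ_2 = 0.

6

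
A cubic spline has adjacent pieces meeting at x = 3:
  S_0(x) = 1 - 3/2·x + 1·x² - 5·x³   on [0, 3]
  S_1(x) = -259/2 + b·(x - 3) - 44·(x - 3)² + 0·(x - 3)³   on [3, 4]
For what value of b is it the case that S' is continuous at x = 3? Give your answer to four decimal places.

-130.5000

S_0'(x) = -3/2 + 2·x - 15·x², so S_0'(3) = -261/2. On the right, S_1'(3) = b, so b = -261/2.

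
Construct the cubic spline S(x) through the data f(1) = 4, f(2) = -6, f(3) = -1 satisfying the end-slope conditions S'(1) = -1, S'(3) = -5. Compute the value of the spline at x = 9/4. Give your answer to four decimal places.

-5.3008

With σ_i denoting the second derivative at x_i, h_i = 1, 1, and Δ_i = (y_(i+1) − y_i)/h_i = -10, 5:
  1·σ_0 + 4·σ_1 + 1·σ_2 = 6(Δ_1 - Δ_0) = 90
Clamped end conditions give two more equations: 2h_0·σ_0 + h_0·σ_1 = 6(Δ_0 - S'(1)) = -54 and h_1·σ_1 + 2h_1·σ_2 = 6(S'(3) - Δ_1) = -60.
Hence σ_0 = -103/2, σ_1 = 49, σ_2 = -109/2.
On [2, 3], S(x) = -6 - 9/4·(x - 2) + 49/2·(x - 2)² - 69/4·(x - 2)³.
With (x - 2) = 1/4: S(9/4) = -1357/256.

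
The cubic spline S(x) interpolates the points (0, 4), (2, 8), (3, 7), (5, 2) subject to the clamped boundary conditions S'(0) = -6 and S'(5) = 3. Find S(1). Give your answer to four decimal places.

3.9609

With M_i denoting the second derivative at x_i, h_i = 2, 1, 2, and Δ_i = (y_(i+1) − y_i)/h_i = 2, -1, -5/2:
  2·M_0 + 6·M_1 + 1·M_2 = 6(Δ_1 - Δ_0) = -18
  1·M_1 + 6·M_2 + 2·M_3 = 6(Δ_2 - Δ_1) = -9
Clamped end conditions give two more equations: 2h_0·M_0 + h_0·M_1 = 6(Δ_0 - S'(0)) = 48 and h_2·M_2 + 2h_2·M_3 = 6(S'(5) - Δ_2) = 33.
Forward elimination and back-substitution give M_0 = 507/32, M_1 = -123/16, M_2 = -57/16, M_3 = 321/32.
On [0, 2], S(x) = 4 - 6·x + 507/64·x² - 251/128·x³.
With x = 1: S(1) = 507/128.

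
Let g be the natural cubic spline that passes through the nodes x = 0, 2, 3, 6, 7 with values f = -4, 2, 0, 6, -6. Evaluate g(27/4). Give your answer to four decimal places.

Put M_i = g'' at the i-th knot. Here h = (2, 1, 3, 1) and Δ = (3, -2, 2, -12), so the interior equations h_(i-1)·M_(i-1) + 2(h_(i-1)+h_i)·M_i + h_i·M_(i+1) = 6(Δ_i − Δ_(i-1)) read
  2·M_0 + 6·M_1 + 1·M_2 = 6(Δ_1 - Δ_0) = -30
  1·M_1 + 8·M_2 + 3·M_3 = 6(Δ_2 - Δ_1) = 24
  3·M_2 + 8·M_3 + 1·M_4 = 6(Δ_3 - Δ_2) = -84
Natural end conditions: M_0 = M_4 = 0.
Hence M_0 = 0, M_1 = -1047/161, M_2 = 1452/161, M_3 = -2235/161, M_4 = 0.
On [6, 7], g(x) = 6 - 1187/161·(x - 6) - 2235/322·(x - 6)² + 745/322·(x - 6)³.
With (x - 6) = 3/4: g(27/4) = -50649/20608.

-2.4577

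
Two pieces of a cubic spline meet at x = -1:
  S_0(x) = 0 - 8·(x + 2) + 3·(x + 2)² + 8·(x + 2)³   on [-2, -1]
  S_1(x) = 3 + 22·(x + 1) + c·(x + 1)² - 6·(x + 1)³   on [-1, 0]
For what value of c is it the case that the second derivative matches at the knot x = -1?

27

S_0''(x) = 6 + 48·(x + 2), so S_0''(-1) = 54. On the right, S_1''(-1) = 2c, so c = 27.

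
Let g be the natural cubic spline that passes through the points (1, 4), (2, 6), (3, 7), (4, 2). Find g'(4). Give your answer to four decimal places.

-6.5333

Let M_i = g''(x_i). Step sizes h_i = 1, 1, 1; slopes of the chords Δ_i = (y_(i+1) - y_i)/h_i = 2, 1, -5.
  1·M_0 + 4·M_1 + 1·M_2 = 6(Δ_1 - Δ_0) = -6
  1·M_1 + 4·M_2 + 1·M_3 = 6(Δ_2 - Δ_1) = -36
Natural end conditions: M_0 = M_3 = 0.
Forward elimination and back-substitution give M_0 = 0, M_1 = 4/5, M_2 = -46/5, M_3 = 0.
On [3, 4], g'(x) = b_2 + 2c_2·(x - 3) + 3d_2·(x - 3)² with b_2 = Δ_2 - h_2(2M_2 + M_3)/6 = -29/15, c_2 = M_2/2 = -23/5, d_2 = (M_3 - M_2)/(6h_2) = 23/15. So g'(4) = -98/15.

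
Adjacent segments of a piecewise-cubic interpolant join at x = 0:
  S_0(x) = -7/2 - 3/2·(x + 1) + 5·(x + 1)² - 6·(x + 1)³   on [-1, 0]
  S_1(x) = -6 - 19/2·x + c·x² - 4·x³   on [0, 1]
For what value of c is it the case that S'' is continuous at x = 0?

-13

S_0''(x) = 10 - 36·(x + 1), so S_0''(0) = -26. On the right, S_1''(0) = 2c, so c = -13.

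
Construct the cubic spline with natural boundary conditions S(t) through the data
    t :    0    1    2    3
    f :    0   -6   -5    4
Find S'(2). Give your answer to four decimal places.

5.6667

Write σ_i for S''(x_i). With h_i = 1, 1, 1 and divided differences Δ_i = -6, 1, 9, the continuity of S' gives the tridiagonal system
  1·σ_0 + 4·σ_1 + 1·σ_2 = 6(Δ_1 - Δ_0) = 42
  1·σ_1 + 4·σ_2 + 1·σ_3 = 6(Δ_2 - Δ_1) = 48
Natural end conditions: σ_0 = σ_3 = 0.
Forward elimination and back-substitution give σ_0 = 0, σ_1 = 8, σ_2 = 10, σ_3 = 0.
On [2, 3], S'(t) = b_2 + 2c_2·(t - 2) + 3d_2·(t - 2)² with b_2 = Δ_2 - h_2(2σ_2 + σ_3)/6 = 17/3, c_2 = σ_2/2 = 5, d_2 = (σ_3 - σ_2)/(6h_2) = -5/3. So S'(2) = 17/3.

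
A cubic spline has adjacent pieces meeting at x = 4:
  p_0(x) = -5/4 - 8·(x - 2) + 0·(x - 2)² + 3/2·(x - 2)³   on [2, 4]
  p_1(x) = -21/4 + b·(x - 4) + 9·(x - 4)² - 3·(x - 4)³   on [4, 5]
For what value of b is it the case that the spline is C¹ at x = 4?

10

p_0'(x) = -8 + 0·(x - 2) + 9/2·(x - 2)², so p_0'(4) = 10. On the right, p_1'(4) = b, so b = 10.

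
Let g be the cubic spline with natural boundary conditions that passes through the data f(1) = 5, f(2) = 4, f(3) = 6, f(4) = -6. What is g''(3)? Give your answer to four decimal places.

-23.6000

Let σ_i = g''(x_i). Step sizes h_i = 1, 1, 1; slopes of the chords Δ_i = (y_(i+1) - y_i)/h_i = -1, 2, -12.
  1·σ_0 + 4·σ_1 + 1·σ_2 = 6(Δ_1 - Δ_0) = 18
  1·σ_1 + 4·σ_2 + 1·σ_3 = 6(Δ_2 - Δ_1) = -84
Natural end conditions: σ_0 = σ_3 = 0.
Hence σ_0 = 0, σ_1 = 52/5, σ_2 = -118/5, σ_3 = 0.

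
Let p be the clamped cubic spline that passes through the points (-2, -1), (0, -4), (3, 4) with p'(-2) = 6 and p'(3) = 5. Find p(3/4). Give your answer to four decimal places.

-4.5289

Let σ_i = p''(x_i). Step sizes h_i = 2, 3; slopes of the chords Δ_i = (y_(i+1) - y_i)/h_i = -3/2, 8/3.
  2·σ_0 + 10·σ_1 + 3·σ_2 = 6(Δ_1 - Δ_0) = 25
Clamped end conditions give two more equations: 2h_0·σ_0 + h_0·σ_1 = 6(Δ_0 - p'(-2)) = -45 and h_1·σ_1 + 2h_1·σ_2 = 6(p'(3) - Δ_1) = 14.
Solving the tridiagonal system: σ_0 = -279/20, σ_1 = 27/5, σ_2 = -11/30.
On [0, 3], p(x) = -4 - 51/20·x + 27/10·x² - 173/540·x³.
With x = 3/4: p(3/4) = -5797/1280.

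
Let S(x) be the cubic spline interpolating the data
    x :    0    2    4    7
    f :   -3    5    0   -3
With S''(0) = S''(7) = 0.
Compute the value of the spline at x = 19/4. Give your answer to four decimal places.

With σ_i denoting the second derivative at x_i, h_i = 2, 2, 3, and Δ_i = (y_(i+1) − y_i)/h_i = 4, -5/2, -1:
  2·σ_0 + 8·σ_1 + 2·σ_2 = 6(Δ_1 - Δ_0) = -39
  2·σ_1 + 10·σ_2 + 3·σ_3 = 6(Δ_2 - Δ_1) = 9
Natural end conditions: σ_0 = σ_3 = 0.
Solving: σ_0 = 0, σ_1 = -102/19, σ_2 = 75/38, σ_3 = 0.
On [4, 7], S(x) = 0 - 113/38·(x - 4) + 75/76·(x - 4)² - 25/228·(x - 4)³.
With (x - 4) = 3/4: S(19/4) = -8373/4864.

-1.7214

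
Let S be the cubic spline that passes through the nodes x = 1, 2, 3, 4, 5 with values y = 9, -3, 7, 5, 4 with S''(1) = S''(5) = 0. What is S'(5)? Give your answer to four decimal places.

Write M_i for S''(x_i). With h_i = 1, 1, 1, 1 and divided differences Δ_i = -12, 10, -2, -1, the continuity of S' gives the tridiagonal system
  1·M_0 + 4·M_1 + 1·M_2 = 6(Δ_1 - Δ_0) = 132
  1·M_1 + 4·M_2 + 1·M_3 = 6(Δ_2 - Δ_1) = -72
  1·M_2 + 4·M_3 + 1·M_4 = 6(Δ_3 - Δ_2) = 6
Natural end conditions: M_0 = M_4 = 0.
Hence M_0 = 0, M_1 = 1137/28, M_2 = -213/7, M_3 = 255/28, M_4 = 0.
On [4, 5], S'(x) = b_3 + 2c_3·(x - 4) + 3d_3·(x - 4)² with b_3 = Δ_3 - h_3(2M_3 + M_4)/6 = -113/28, c_3 = M_3/2 = 255/56, d_3 = (M_4 - M_3)/(6h_3) = -85/56. So S'(5) = 29/56.

0.5179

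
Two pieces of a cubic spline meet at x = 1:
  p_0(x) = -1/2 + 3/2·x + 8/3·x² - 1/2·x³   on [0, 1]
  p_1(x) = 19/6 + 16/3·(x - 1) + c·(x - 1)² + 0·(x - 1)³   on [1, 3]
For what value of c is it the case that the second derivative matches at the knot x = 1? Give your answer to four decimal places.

p_0''(x) = 16/3 - 3·x, so p_0''(1) = 7/3. On the right, p_1''(1) = 2c, so c = 7/6.

1.1667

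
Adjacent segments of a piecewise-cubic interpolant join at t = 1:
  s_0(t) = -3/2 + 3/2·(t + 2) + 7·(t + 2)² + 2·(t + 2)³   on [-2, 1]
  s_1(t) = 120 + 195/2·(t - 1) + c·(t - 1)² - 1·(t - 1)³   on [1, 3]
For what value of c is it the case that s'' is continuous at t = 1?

s_0''(t) = 14 + 12·(t + 2), so s_0''(1) = 50. On the right, s_1''(1) = 2c, so c = 25.

25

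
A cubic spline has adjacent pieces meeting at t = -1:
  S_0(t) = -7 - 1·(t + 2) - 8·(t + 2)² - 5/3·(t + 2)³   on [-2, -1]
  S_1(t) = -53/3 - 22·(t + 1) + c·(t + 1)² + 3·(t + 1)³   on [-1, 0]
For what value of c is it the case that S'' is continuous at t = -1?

S_0''(t) = -16 - 10·(t + 2), so S_0''(-1) = -26. On the right, S_1''(-1) = 2c, so c = -13.

-13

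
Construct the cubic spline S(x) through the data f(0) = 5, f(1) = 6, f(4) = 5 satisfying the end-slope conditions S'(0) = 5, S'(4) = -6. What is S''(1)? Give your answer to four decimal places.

With M_i denoting the second derivative at x_i, h_i = 1, 3, and Δ_i = (y_(i+1) − y_i)/h_i = 1, -1/3:
  1·M_0 + 8·M_1 + 3·M_2 = 6(Δ_1 - Δ_0) = -8
Clamped end conditions give two more equations: 2h_0·M_0 + h_0·M_1 = 6(Δ_0 - S'(0)) = -24 and h_1·M_1 + 2h_1·M_2 = 6(S'(4) - Δ_1) = -34.
Forward elimination and back-substitution give M_0 = -55/4, M_1 = 7/2, M_2 = -89/12.

3.5000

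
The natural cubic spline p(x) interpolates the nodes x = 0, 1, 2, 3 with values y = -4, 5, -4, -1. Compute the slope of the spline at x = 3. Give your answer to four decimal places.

Write M_i for p''(x_i). With h_i = 1, 1, 1 and divided differences Δ_i = 9, -9, 3, the continuity of p' gives the tridiagonal system
  1·M_0 + 4·M_1 + 1·M_2 = 6(Δ_1 - Δ_0) = -108
  1·M_1 + 4·M_2 + 1·M_3 = 6(Δ_2 - Δ_1) = 72
Natural end conditions: M_0 = M_3 = 0.
Hence M_0 = 0, M_1 = -168/5, M_2 = 132/5, M_3 = 0.
On [2, 3], p'(x) = b_2 + 2c_2·(x - 2) + 3d_2·(x - 2)² with b_2 = Δ_2 - h_2(2M_2 + M_3)/6 = -29/5, c_2 = M_2/2 = 66/5, d_2 = (M_3 - M_2)/(6h_2) = -22/5. So p'(3) = 37/5.

7.4000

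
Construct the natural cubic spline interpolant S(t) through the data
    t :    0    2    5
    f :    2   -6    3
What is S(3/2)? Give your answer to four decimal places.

-4.9188

With M_i denoting the second derivative at x_i, h_i = 2, 3, and Δ_i = (y_(i+1) − y_i)/h_i = -4, 3:
  2·M_0 + 10·M_1 + 3·M_2 = 6(Δ_1 - Δ_0) = 42
Natural end conditions: M_0 = M_2 = 0.
Forward elimination and back-substitution give M_0 = 0, M_1 = 21/5, M_2 = 0.
On [0, 2], S(t) = 2 - 27/5·t + 0·t² + 7/20·t³.
With t = 3/2: S(3/2) = -787/160.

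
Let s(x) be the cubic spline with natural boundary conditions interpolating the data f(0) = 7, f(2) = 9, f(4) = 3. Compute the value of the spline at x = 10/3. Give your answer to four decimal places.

Write M_i for s''(x_i). With h_i = 2, 2 and divided differences Δ_i = 1, -3, the continuity of s' gives the tridiagonal system
  2·M_0 + 8·M_1 + 2·M_2 = 6(Δ_1 - Δ_0) = -24
Natural end conditions: M_0 = M_2 = 0.
Solving the tridiagonal system: M_0 = 0, M_1 = -3, M_2 = 0.
On [2, 4], s(x) = 9 - 1·(x - 2) - 3/2·(x - 2)² + 1/4·(x - 2)³.
With (x - 2) = 4/3: s(10/3) = 151/27.

5.5926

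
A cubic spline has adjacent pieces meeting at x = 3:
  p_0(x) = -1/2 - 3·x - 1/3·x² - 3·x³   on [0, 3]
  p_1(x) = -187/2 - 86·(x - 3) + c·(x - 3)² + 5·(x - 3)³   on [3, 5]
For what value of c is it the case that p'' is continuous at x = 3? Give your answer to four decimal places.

-27.3333

p_0''(x) = -2/3 - 18·x, so p_0''(3) = -164/3. On the right, p_1''(3) = 2c, so c = -82/3.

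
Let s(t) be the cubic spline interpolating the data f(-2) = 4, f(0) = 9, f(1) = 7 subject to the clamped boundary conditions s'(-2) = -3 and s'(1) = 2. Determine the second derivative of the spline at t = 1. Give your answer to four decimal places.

18.1667

Write σ_i for s''(x_i). With h_i = 2, 1 and divided differences Δ_i = 5/2, -2, the continuity of s' gives the tridiagonal system
  2·σ_0 + 6·σ_1 + 1·σ_2 = 6(Δ_1 - Δ_0) = -27
Clamped end conditions give two more equations: 2h_0·σ_0 + h_0·σ_1 = 6(Δ_0 - s'(-2)) = 33 and h_1·σ_1 + 2h_1·σ_2 = 6(s'(1) - Δ_1) = 24.
Hence σ_0 = 173/12, σ_1 = -37/3, σ_2 = 109/6.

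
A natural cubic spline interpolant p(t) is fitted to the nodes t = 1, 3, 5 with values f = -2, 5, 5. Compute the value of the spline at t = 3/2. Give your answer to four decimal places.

0.1602

With m_i denoting the second derivative at x_i, h_i = 2, 2, and Δ_i = (y_(i+1) − y_i)/h_i = 7/2, 0:
  2·m_0 + 8·m_1 + 2·m_2 = 6(Δ_1 - Δ_0) = -21
Natural end conditions: m_0 = m_2 = 0.
Hence m_0 = 0, m_1 = -21/8, m_2 = 0.
On [1, 3], p(t) = -2 + 35/8·(t - 1) + 0·(t - 1)² - 7/32·(t - 1)³.
With (t - 1) = 1/2: p(3/2) = 41/256.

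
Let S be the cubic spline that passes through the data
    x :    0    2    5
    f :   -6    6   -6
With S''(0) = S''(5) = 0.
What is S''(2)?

Write M_i for S''(x_i). With h_i = 2, 3 and divided differences Δ_i = 6, -4, the continuity of S' gives the tridiagonal system
  2·M_0 + 10·M_1 + 3·M_2 = 6(Δ_1 - Δ_0) = -60
Natural end conditions: M_0 = M_2 = 0.
Forward elimination and back-substitution give M_0 = 0, M_1 = -6, M_2 = 0.

-6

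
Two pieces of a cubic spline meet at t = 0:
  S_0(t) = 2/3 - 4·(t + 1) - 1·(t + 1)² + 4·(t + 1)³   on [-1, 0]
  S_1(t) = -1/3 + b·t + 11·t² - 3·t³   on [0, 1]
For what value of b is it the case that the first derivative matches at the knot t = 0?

6

S_0'(t) = -4 - 2·(t + 1) + 12·(t + 1)², so S_0'(0) = 6. On the right, S_1'(0) = b, so b = 6.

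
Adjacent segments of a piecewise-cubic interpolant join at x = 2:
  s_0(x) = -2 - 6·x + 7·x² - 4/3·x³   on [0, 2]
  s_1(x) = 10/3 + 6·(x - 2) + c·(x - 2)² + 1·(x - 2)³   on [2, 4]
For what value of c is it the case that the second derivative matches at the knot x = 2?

s_0''(x) = 14 - 8·x, so s_0''(2) = -2. On the right, s_1''(2) = 2c, so c = -1.

-1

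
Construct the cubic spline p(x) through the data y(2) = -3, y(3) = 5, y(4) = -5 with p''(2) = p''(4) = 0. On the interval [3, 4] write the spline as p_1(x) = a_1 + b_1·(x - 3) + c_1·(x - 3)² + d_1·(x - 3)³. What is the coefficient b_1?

Put M_i = p'' at the i-th knot. Here h = (1, 1) and Δ = (8, -10), so the interior equations h_(i-1)·M_(i-1) + 2(h_(i-1)+h_i)·M_i + h_i·M_(i+1) = 6(Δ_i − Δ_(i-1)) read
  1·M_0 + 4·M_1 + 1·M_2 = 6(Δ_1 - Δ_0) = -108
Natural end conditions: M_0 = M_2 = 0.
Forward elimination and back-substitution give M_0 = 0, M_1 = -27, M_2 = 0.
On [3, 4], with p_1(x) = a_1 + b_1·(x - 3) + c_1·(x - 3)² + d_1·(x - 3)³: c_1 = M_1/2 = -27/2, d_1 = (M_2 - M_1)/(6h_1) = 9/2, b_1 = Δ_1 - h_1(2M_1 + M_2)/6 = -1.

-1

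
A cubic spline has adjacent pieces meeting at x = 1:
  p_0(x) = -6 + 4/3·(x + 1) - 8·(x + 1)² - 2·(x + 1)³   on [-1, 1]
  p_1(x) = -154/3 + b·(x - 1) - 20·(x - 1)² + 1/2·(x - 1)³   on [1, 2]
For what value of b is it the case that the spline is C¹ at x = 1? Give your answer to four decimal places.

-54.6667

p_0'(x) = 4/3 - 16·(x + 1) - 6·(x + 1)², so p_0'(1) = -164/3. On the right, p_1'(1) = b, so b = -164/3.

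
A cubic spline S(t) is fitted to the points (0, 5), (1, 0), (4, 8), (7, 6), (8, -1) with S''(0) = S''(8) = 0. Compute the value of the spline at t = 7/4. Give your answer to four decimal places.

-0.4361

Put σ_i = S'' at the i-th knot. Here h = (1, 3, 3, 1) and Δ = (-5, 8/3, -2/3, -7), so the interior equations h_(i-1)·σ_(i-1) + 2(h_(i-1)+h_i)·σ_i + h_i·σ_(i+1) = 6(Δ_i − Δ_(i-1)) read
  1·σ_0 + 8·σ_1 + 3·σ_2 = 6(Δ_1 - Δ_0) = 46
  3·σ_1 + 12·σ_2 + 3·σ_3 = 6(Δ_2 - Δ_1) = -20
  3·σ_2 + 8·σ_3 + 1·σ_4 = 6(Δ_3 - Δ_2) = -38
Natural end conditions: σ_0 = σ_4 = 0.
Forward elimination and back-substitution give σ_0 = 0, σ_1 = 345/52, σ_2 = -92/39, σ_3 = -201/52, σ_4 = 0.
On [1, 4], S(t) = 0 - 145/52·(t - 1) + 345/104·(t - 1)² - 1403/2808·(t - 1)³.
With (t - 1) = 3/4: S(7/4) = -2903/6656.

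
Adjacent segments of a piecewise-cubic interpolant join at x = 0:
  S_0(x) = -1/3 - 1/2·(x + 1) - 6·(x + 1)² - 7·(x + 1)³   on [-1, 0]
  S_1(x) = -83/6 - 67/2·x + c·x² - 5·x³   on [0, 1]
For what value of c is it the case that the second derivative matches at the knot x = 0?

S_0''(x) = -12 - 42·(x + 1), so S_0''(0) = -54. On the right, S_1''(0) = 2c, so c = -27.

-27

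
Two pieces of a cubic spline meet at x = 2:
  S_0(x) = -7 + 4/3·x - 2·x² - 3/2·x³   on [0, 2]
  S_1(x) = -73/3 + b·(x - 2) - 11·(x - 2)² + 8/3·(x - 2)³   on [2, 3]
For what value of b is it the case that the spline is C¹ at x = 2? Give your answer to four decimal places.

S_0'(x) = 4/3 - 4·x - 9/2·x², so S_0'(2) = -74/3. On the right, S_1'(2) = b, so b = -74/3.

-24.6667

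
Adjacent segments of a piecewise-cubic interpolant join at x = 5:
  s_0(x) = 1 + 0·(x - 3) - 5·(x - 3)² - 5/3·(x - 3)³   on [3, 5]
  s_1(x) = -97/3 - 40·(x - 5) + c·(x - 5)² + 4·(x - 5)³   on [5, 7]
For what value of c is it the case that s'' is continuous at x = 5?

-15

s_0''(x) = -10 - 10·(x - 3), so s_0''(5) = -30. On the right, s_1''(5) = 2c, so c = -15.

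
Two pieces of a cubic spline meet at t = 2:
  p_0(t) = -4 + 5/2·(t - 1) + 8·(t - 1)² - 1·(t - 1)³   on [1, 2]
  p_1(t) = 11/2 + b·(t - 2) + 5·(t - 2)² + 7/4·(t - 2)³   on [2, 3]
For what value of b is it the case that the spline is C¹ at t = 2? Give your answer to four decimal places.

p_0'(t) = 5/2 + 16·(t - 1) - 3·(t - 1)², so p_0'(2) = 31/2. On the right, p_1'(2) = b, so b = 31/2.

15.5000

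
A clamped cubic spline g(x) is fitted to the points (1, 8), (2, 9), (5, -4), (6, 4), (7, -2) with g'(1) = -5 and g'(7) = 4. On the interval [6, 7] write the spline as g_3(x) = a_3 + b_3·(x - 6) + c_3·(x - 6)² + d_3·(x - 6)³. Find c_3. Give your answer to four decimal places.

-19.0614

Let M_i = g''(x_i). Step sizes h_i = 1, 3, 1, 1; slopes of the chords Δ_i = (y_(i+1) - y_i)/h_i = 1, -13/3, 8, -6.
  1·M_0 + 8·M_1 + 3·M_2 = 6(Δ_1 - Δ_0) = -32
  3·M_1 + 8·M_2 + 1·M_3 = 6(Δ_2 - Δ_1) = 74
  1·M_2 + 4·M_3 + 1·M_4 = 6(Δ_3 - Δ_2) = -84
Clamped end conditions give two more equations: 2h_0·M_0 + h_0·M_1 = 6(Δ_0 - g'(1)) = 36 and h_3·M_3 + 2h_3·M_4 = 6(g'(7) - Δ_3) = 60.
Solving the tridiagonal system: M_0 = 2875/114, M_1 = -823/57, M_2 = 2215/114, M_3 = -2173/57, M_4 = 5593/114.
On [6, 7], with g_3(x) = a_3 + b_3·(x - 6) + c_3·(x - 6)² + d_3·(x - 6)³: c_3 = M_3/2 = -2173/114, d_3 = (M_4 - M_3)/(6h_3) = 3313/228, b_3 = Δ_3 - h_3(2M_3 + M_4)/6 = -335/228.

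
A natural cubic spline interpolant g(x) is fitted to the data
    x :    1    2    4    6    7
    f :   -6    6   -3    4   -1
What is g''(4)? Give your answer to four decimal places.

Put m_i = g'' at the i-th knot. Here h = (1, 2, 2, 1) and Δ = (12, -9/2, 7/2, -5), so the interior equations h_(i-1)·m_(i-1) + 2(h_(i-1)+h_i)·m_i + h_i·m_(i+1) = 6(Δ_i − Δ_(i-1)) read
  1·m_0 + 6·m_1 + 2·m_2 = 6(Δ_1 - Δ_0) = -99
  2·m_1 + 8·m_2 + 2·m_3 = 6(Δ_2 - Δ_1) = 48
  2·m_2 + 6·m_3 + 1·m_4 = 6(Δ_3 - Δ_2) = -51
Natural end conditions: m_0 = m_4 = 0.
Solving: m_0 = 0, m_1 = -107/5, m_2 = 147/10, m_3 = -67/5, m_4 = 0.

14.7000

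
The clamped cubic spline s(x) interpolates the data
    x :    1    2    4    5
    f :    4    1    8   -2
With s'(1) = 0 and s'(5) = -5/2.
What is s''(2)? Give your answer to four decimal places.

Put M_i = s'' at the i-th knot. Here h = (1, 2, 1) and Δ = (-3, 7/2, -10), so the interior equations h_(i-1)·M_(i-1) + 2(h_(i-1)+h_i)·M_i + h_i·M_(i+1) = 6(Δ_i − Δ_(i-1)) read
  1·M_0 + 6·M_1 + 2·M_2 = 6(Δ_1 - Δ_0) = 39
  2·M_1 + 6·M_2 + 1·M_3 = 6(Δ_2 - Δ_1) = -81
Clamped end conditions give two more equations: 2h_0·M_0 + h_0·M_1 = 6(Δ_0 - s'(1)) = -18 and h_2·M_2 + 2h_2·M_3 = 6(s'(5) - Δ_2) = 45.
Solving: M_0 = -629/35, M_1 = 628/35, M_2 = -887/35, M_3 = 1231/35.

17.9429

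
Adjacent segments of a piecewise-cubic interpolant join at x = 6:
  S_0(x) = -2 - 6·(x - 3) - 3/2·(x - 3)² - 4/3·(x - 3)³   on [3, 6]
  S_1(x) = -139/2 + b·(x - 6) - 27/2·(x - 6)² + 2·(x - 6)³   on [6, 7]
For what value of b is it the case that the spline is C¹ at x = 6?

S_0'(x) = -6 - 3·(x - 3) - 4·(x - 3)², so S_0'(6) = -51. On the right, S_1'(6) = b, so b = -51.

-51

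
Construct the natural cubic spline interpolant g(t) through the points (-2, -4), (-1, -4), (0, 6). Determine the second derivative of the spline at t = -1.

15

Put σ_i = g'' at the i-th knot. Here h = (1, 1) and Δ = (0, 10), so the interior equations h_(i-1)·σ_(i-1) + 2(h_(i-1)+h_i)·σ_i + h_i·σ_(i+1) = 6(Δ_i − Δ_(i-1)) read
  1·σ_0 + 4·σ_1 + 1·σ_2 = 6(Δ_1 - Δ_0) = 60
Natural end conditions: σ_0 = σ_2 = 0.
Solving the tridiagonal system: σ_0 = 0, σ_1 = 15, σ_2 = 0.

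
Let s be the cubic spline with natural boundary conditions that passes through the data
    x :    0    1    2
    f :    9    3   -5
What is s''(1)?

Let M_i = s''(x_i). Step sizes h_i = 1, 1; slopes of the chords Δ_i = (y_(i+1) - y_i)/h_i = -6, -8.
  1·M_0 + 4·M_1 + 1·M_2 = 6(Δ_1 - Δ_0) = -12
Natural end conditions: M_0 = M_2 = 0.
Forward elimination and back-substitution give M_0 = 0, M_1 = -3, M_2 = 0.

-3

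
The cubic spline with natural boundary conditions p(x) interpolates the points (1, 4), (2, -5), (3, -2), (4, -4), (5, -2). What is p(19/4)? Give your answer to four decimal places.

With M_i denoting the second derivative at x_i, h_i = 1, 1, 1, 1, and Δ_i = (y_(i+1) − y_i)/h_i = -9, 3, -2, 2:
  1·M_0 + 4·M_1 + 1·M_2 = 6(Δ_1 - Δ_0) = 72
  1·M_1 + 4·M_2 + 1·M_3 = 6(Δ_2 - Δ_1) = -30
  1·M_2 + 4·M_3 + 1·M_4 = 6(Δ_3 - Δ_2) = 24
Natural end conditions: M_0 = M_4 = 0.
Solving the tridiagonal system: M_0 = 0, M_1 = 153/7, M_2 = -108/7, M_3 = 69/7, M_4 = 0.
On [4, 5], p(x) = -4 - 9/7·(x - 4) + 69/14·(x - 4)² - 23/14·(x - 4)³.
With (x - 4) = 3/4: p(19/4) = -2585/896.

-2.8850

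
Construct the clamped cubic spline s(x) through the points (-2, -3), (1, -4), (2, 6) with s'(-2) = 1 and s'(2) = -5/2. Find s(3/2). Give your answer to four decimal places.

2.8047

Let m_i = s''(x_i). Step sizes h_i = 3, 1; slopes of the chords Δ_i = (y_(i+1) - y_i)/h_i = -1/3, 10.
  3·m_0 + 8·m_1 + 1·m_2 = 6(Δ_1 - Δ_0) = 62
Clamped end conditions give two more equations: 2h_0·m_0 + h_0·m_1 = 6(Δ_0 - s'(-2)) = -8 and h_1·m_1 + 2h_1·m_2 = 6(s'(2) - Δ_1) = -75.
Solving the tridiagonal system: m_0 = -239/24, m_1 = 69/4, m_2 = -369/8.
On [1, 2], s(x) = -4 + 191/16·(x - 1) + 69/8·(x - 1)² - 169/16·(x - 1)³.
With (x - 1) = 1/2: s(3/2) = 359/128.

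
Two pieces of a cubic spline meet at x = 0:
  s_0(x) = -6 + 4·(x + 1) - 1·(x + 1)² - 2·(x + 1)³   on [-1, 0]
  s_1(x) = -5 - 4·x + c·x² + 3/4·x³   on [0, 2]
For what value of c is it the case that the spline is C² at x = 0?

-7

s_0''(x) = -2 - 12·(x + 1), so s_0''(0) = -14. On the right, s_1''(0) = 2c, so c = -7.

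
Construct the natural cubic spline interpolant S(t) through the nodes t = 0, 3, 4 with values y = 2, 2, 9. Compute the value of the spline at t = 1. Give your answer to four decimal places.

-0.3333

Write M_i for S''(x_i). With h_i = 3, 1 and divided differences Δ_i = 0, 7, the continuity of S' gives the tridiagonal system
  3·M_0 + 8·M_1 + 1·M_2 = 6(Δ_1 - Δ_0) = 42
Natural end conditions: M_0 = M_2 = 0.
Hence M_0 = 0, M_1 = 21/4, M_2 = 0.
On [0, 3], S(t) = 2 - 21/8·t + 0·t² + 7/24·t³.
With t = 1: S(1) = -1/3.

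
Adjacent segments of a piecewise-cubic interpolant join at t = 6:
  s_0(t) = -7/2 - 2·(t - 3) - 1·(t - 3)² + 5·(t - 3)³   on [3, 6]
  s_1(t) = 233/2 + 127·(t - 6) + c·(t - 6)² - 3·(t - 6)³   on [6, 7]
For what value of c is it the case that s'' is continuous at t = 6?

s_0''(t) = -2 + 30·(t - 3), so s_0''(6) = 88. On the right, s_1''(6) = 2c, so c = 44.

44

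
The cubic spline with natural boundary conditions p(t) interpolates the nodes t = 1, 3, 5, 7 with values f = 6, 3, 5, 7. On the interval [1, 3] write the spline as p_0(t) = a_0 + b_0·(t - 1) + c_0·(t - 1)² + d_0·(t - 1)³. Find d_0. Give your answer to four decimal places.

Let M_i = p''(x_i). Step sizes h_i = 2, 2, 2; slopes of the chords Δ_i = (y_(i+1) - y_i)/h_i = -3/2, 1, 1.
  2·M_0 + 8·M_1 + 2·M_2 = 6(Δ_1 - Δ_0) = 15
  2·M_1 + 8·M_2 + 2·M_3 = 6(Δ_2 - Δ_1) = 0
Natural end conditions: M_0 = M_3 = 0.
Forward elimination and back-substitution give M_0 = 0, M_1 = 2, M_2 = -1/2, M_3 = 0.
On [1, 3], with p_0(t) = a_0 + b_0·(t - 1) + c_0·(t - 1)² + d_0·(t - 1)³: c_0 = M_0/2 = 0, d_0 = (M_1 - M_0)/(6h_0) = 1/6, b_0 = Δ_0 - h_0(2M_0 + M_1)/6 = -13/6.

0.1667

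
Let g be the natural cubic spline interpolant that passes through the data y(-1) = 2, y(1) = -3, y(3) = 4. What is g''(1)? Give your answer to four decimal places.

Put m_i = g'' at the i-th knot. Here h = (2, 2) and Δ = (-5/2, 7/2), so the interior equations h_(i-1)·m_(i-1) + 2(h_(i-1)+h_i)·m_i + h_i·m_(i+1) = 6(Δ_i − Δ_(i-1)) read
  2·m_0 + 8·m_1 + 2·m_2 = 6(Δ_1 - Δ_0) = 36
Natural end conditions: m_0 = m_2 = 0.
Hence m_0 = 0, m_1 = 9/2, m_2 = 0.

4.5000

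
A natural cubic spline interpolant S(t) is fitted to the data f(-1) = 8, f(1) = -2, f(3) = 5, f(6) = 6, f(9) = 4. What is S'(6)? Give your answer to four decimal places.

With m_i denoting the second derivative at x_i, h_i = 2, 2, 3, 3, and Δ_i = (y_(i+1) − y_i)/h_i = -5, 7/2, 1/3, -2/3:
  2·m_0 + 8·m_1 + 2·m_2 = 6(Δ_1 - Δ_0) = 51
  2·m_1 + 10·m_2 + 3·m_3 = 6(Δ_2 - Δ_1) = -19
  3·m_2 + 12·m_3 + 3·m_4 = 6(Δ_3 - Δ_2) = -6
Natural end conditions: m_0 = m_4 = 0.
Solving: m_0 = 0, m_1 = 2027/280, m_2 = -121/35, m_3 = 51/140, m_4 = 0.
On [6, 9], S'(t) = b_3 + 2c_3·(t - 6) + 3d_3·(t - 6)² with b_3 = Δ_3 - h_3(2m_3 + m_4)/6 = -433/420, c_3 = m_3/2 = 51/280, d_3 = (m_4 - m_3)/(6h_3) = -17/840. So S'(6) = -433/420.

-1.0310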